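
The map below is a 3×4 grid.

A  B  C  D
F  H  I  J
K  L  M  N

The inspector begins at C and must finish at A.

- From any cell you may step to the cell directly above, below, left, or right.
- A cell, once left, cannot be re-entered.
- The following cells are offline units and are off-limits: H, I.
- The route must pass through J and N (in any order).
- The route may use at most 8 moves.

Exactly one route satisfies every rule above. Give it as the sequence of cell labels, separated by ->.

The budget equals the shortest possible length, so every move has to be on a shortest route through the required cells.
Route from C: right 1 to D, down 2 to N, left 3 to K, up 2 to A — 8 moves in all.
Check: all required cells visited; 8 ≤ 8 moves.

C -> D -> J -> N -> M -> L -> K -> F -> A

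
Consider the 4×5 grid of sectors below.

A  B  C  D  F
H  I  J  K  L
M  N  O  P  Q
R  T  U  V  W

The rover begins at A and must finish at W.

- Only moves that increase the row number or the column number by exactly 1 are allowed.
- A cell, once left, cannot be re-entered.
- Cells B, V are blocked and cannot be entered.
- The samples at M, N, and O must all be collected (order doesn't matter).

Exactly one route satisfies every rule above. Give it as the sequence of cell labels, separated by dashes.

Moves only go right or down, so the column and row indices never decrease.
Route from A: down 2 to M, right 4 to Q, down 1 to W — 7 moves in all.
Check: all required cells visited.

A - H - M - N - O - P - Q - W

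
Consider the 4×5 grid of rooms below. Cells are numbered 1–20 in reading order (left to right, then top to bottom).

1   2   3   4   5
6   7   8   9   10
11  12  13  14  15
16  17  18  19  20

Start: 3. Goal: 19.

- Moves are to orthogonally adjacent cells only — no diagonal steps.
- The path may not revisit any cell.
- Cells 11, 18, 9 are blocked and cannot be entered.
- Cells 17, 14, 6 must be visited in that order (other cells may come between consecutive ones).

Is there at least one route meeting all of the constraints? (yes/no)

no

Even ignoring the required order, no revisit-free route from 3 to 19 manages to pass through all of 17, 14, and 6: branching out from 3, every path either misses one of them or, having collected them, can no longer reach 19 without re-entering a cell.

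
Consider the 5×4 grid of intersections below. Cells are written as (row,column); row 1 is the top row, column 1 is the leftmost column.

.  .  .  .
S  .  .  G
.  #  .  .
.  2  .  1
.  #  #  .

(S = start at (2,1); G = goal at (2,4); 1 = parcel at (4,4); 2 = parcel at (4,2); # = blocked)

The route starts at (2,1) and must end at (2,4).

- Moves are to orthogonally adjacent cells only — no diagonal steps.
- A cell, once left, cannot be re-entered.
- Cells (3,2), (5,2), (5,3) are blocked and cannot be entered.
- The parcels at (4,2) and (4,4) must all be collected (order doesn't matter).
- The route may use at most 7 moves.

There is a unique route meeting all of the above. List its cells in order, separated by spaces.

Any route must reach (4,2) and (4,4) and still end at (2,4) within 7 moves, so the order of the required stops is forced.
Route from (2,1): 2× down (reaching (4,1)), 3× right (reaching (4,4)), 2× up (reaching (2,4)) — 7 moves in all.
Check: all required cells visited; 7 ≤ 7 moves.

(2,1) (3,1) (4,1) (4,2) (4,3) (4,4) (3,4) (2,4)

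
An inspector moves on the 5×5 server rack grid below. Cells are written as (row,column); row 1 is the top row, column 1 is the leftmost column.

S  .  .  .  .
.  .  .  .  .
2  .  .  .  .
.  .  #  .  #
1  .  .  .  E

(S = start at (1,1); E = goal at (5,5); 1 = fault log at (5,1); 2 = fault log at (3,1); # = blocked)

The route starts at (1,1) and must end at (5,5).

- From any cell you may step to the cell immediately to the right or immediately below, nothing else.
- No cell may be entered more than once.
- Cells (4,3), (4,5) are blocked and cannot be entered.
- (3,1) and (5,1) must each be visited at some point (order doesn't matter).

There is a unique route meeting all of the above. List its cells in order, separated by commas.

(1,1), (2,1), (3,1), (4,1), (5,1), (5,2), (5,3), (5,4), (5,5)

Moves only go right or down, so the column and row indices never decrease.
Route from (1,1): down 4 to (5,1), right 4 to (5,5) — 8 moves in all.
Check: all required cells visited.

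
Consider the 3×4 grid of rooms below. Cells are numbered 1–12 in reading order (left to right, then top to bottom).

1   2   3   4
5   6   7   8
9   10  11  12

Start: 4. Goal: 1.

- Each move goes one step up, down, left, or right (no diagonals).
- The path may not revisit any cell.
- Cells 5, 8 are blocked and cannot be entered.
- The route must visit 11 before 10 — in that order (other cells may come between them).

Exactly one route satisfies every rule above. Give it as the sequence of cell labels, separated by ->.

The waypoints must appear in the order 11, 10, with no cell reused.
Route from 4: left to 3, 2× down (reaching 11), left to 10, 2× up (reaching 2), left to 1 — 7 moves in all.
Check: order respected (11 at step 3, 10 at step 4).

4 -> 3 -> 7 -> 11 -> 10 -> 6 -> 2 -> 1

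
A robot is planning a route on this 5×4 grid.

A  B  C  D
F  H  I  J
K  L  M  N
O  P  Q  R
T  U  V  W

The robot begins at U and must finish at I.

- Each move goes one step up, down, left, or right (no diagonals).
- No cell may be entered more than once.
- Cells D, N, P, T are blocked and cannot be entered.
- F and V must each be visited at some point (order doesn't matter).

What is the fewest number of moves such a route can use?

8

Any route passes through F and V in some order between U and I. Summing Manhattan distances along each leg and taking the cheapest ordering (U → V → F → I) gives a lower bound of 1 + 5 + 2 = 8 moves.
A route of 8 moves achieves this: U → V → Q → M → L → K → F → H → I.
Since 8 matches the lower bound, it is optimal.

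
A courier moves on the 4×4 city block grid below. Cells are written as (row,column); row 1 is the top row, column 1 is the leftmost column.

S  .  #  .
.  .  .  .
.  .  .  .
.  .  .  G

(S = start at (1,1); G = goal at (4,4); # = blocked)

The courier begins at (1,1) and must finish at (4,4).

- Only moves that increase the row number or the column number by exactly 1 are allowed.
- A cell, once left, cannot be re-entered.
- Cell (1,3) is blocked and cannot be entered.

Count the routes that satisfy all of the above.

A right/down-only route from (1,1) to (4,4) makes exactly 3 down-moves and 3 right-moves in some order.
With no other constraints that would be C(6,3) = 20 routes.
Subtract routes through each blocked cell (inclusion–exclusion for overlaps): − through (1,3): 4 → 16.
That gives 16 routes.

16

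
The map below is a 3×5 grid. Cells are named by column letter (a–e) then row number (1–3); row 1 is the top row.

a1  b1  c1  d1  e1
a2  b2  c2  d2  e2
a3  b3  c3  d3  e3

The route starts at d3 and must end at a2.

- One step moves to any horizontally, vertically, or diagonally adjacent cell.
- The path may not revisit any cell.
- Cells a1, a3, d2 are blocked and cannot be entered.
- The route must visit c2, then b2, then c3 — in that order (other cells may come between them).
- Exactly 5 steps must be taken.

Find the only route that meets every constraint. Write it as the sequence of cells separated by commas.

The waypoints must appear in the order c2, b2, c3, with no cell reused.
Route from d3: up-left 1 to c2, left 1 to b2, down-right 1 to c3, left 1 to b3, up-left 1 to a2 — 5 moves in all.
Check: order respected (c2 at step 1, b2 at step 2, c3 at step 3); 5 moves as required.

d3, c2, b2, c3, b3, a2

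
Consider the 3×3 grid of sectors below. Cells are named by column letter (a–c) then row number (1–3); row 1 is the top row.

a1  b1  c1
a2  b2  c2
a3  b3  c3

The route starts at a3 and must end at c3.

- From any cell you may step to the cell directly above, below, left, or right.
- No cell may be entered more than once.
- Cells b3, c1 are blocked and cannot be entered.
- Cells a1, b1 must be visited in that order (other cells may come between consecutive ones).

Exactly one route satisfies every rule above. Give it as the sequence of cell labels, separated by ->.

a3 -> a2 -> a1 -> b1 -> b2 -> c2 -> c3

The waypoints must appear in the order a1, b1, with no cell reused.
Route from a3: 2× up (reaching a1), right to b1, down to b2, right to c2, down to c3 — 6 moves in all.
Check: order respected (a1 at step 2, b1 at step 3).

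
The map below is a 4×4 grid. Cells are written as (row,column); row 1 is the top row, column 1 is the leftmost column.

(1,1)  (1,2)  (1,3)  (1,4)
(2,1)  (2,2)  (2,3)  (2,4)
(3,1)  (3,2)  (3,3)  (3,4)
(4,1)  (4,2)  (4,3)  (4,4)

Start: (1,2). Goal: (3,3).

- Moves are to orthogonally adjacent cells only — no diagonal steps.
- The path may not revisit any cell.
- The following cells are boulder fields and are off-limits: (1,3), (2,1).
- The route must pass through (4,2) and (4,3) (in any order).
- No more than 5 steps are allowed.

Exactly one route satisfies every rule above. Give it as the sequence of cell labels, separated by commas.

(1,2), (2,2), (3,2), (4,2), (4,3), (3,3)

Any route must reach (4,2) and (4,3) and still end at (3,3) within 5 moves, so the order of the required stops is forced.
Route from (1,2): 3× down (reaching (4,2)), right to (4,3), up to (3,3) — 5 moves in all.
Check: all required cells visited; 5 ≤ 5 moves.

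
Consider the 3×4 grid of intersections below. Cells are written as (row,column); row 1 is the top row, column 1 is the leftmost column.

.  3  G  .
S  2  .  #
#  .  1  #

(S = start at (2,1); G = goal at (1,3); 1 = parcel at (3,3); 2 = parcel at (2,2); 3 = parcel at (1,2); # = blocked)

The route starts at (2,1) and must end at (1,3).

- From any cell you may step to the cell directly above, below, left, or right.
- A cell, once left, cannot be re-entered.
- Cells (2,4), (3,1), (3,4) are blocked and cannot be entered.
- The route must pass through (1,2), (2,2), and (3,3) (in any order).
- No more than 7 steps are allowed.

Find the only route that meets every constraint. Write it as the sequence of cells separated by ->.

The budget equals the shortest possible length, so every move has to be on a shortest route through the required cells.
Route from (2,1): up to (1,1), right to (1,2), 2× down (reaching (3,2)), right to (3,3), 2× up (reaching (1,3)) — 7 moves in all.
Check: all required cells visited; 7 ≤ 7 moves.

(2,1) -> (1,1) -> (1,2) -> (2,2) -> (3,2) -> (3,3) -> (2,3) -> (1,3)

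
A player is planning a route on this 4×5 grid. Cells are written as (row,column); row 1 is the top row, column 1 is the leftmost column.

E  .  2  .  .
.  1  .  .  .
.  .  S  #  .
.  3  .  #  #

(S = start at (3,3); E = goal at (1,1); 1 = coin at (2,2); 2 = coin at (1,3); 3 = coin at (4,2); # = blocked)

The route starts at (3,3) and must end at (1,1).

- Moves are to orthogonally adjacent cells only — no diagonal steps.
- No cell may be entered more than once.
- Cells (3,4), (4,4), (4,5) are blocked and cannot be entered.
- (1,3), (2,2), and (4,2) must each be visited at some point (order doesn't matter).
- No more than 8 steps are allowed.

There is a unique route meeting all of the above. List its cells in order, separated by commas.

(3,3), (4,3), (4,2), (3,2), (2,2), (2,3), (1,3), (1,2), (1,1)

Any route must reach (1,3), (2,2), and (4,2) and still end at (1,1) within 8 moves, so the order of the required stops is forced.
Route from (3,3): down 1 to (4,3), left 1 to (4,2), up 2 to (2,2), right 1 to (2,3), up 1 to (1,3), left 2 to (1,1) — 8 moves in all.
Check: all required cells visited; 8 ≤ 8 moves.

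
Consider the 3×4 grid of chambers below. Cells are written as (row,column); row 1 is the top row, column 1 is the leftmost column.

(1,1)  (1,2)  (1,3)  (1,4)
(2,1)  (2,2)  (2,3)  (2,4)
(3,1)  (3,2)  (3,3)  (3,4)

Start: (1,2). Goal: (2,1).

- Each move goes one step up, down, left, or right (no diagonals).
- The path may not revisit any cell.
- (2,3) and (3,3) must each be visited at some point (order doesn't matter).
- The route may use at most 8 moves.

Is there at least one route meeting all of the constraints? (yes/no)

One route that works: (1,2) → (2,2) → (2,3) → (3,3) → (3,2) → (3,1) → (2,1).

yes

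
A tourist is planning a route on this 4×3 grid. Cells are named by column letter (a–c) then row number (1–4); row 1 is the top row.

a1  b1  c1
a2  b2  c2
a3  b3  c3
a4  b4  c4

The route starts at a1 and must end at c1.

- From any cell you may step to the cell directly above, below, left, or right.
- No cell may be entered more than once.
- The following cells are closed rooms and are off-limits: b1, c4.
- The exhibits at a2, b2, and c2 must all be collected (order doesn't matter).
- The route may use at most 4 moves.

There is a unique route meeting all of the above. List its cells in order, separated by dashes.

The budget equals the shortest possible length, so every move has to be on a shortest route through the required cells.
Route from a1: down to a2, 2× right (reaching c2), up to c1 — 4 moves in all.
Check: all required cells visited; 4 ≤ 4 moves.

a1 - a2 - b2 - c2 - c1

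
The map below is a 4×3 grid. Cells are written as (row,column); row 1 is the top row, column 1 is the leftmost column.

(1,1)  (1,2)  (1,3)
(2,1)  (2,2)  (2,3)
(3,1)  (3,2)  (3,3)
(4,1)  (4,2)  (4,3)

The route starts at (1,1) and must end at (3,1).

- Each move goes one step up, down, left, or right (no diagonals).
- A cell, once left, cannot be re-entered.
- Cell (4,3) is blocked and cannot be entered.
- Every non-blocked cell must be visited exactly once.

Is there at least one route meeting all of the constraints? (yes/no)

yes

One route that works: (1,1) → (2,1) → (2,2) → (1,2) → (1,3) → (2,3) → (3,3) → (3,2) → (4,2) → (4,1) → (3,1).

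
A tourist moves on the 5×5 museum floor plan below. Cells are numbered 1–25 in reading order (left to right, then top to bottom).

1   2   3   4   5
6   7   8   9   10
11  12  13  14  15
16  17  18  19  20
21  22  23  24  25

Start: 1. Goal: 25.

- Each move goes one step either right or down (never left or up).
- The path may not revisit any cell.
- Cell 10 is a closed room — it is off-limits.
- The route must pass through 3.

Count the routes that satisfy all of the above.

A right/down-only route from 1 to 25 makes exactly 4 down-moves and 4 right-moves in some order.
With no other constraints that would be C(8,4) = 70 routes.
Split at 3 and multiply the segment counts (each segment already excludes blocked cells): 1→3: 1; 3→25: 12; product = 12.
That gives 12 routes.

12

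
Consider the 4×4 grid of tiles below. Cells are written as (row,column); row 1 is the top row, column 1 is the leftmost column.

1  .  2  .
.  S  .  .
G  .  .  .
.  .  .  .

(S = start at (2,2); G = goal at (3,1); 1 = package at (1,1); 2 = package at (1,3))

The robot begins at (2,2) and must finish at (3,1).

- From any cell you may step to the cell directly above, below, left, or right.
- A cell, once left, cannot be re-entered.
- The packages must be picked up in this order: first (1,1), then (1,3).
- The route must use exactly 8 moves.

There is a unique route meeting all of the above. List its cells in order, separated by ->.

(2,2) -> (2,1) -> (1,1) -> (1,2) -> (1,3) -> (2,3) -> (3,3) -> (3,2) -> (3,1)

The waypoints must appear in the order (1,1), (1,3), with no cell reused.
Route from (2,2): left to (2,1), up to (1,1), 2× right (reaching (1,3)), 2× down (reaching (3,3)), 2× left (reaching (3,1)) — 8 moves in all.
Check: order respected (1 at step 2, 2 at step 4); 8 moves as required.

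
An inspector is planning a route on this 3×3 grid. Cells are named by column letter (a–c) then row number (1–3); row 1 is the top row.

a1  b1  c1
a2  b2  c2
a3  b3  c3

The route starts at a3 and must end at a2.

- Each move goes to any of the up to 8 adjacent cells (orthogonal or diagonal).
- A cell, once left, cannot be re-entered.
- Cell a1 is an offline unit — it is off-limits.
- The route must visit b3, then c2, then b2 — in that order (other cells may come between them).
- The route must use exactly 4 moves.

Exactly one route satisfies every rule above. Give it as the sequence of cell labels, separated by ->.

The waypoints must appear in the order b3, c2, b2, with no cell reused.
Route from a3: right to b3, up-right to c2, 2× left (reaching a2) — 4 moves in all.
Check: order respected (b3 at step 1, c2 at step 2, b2 at step 3); 4 moves as required.

a3 -> b3 -> c2 -> b2 -> a2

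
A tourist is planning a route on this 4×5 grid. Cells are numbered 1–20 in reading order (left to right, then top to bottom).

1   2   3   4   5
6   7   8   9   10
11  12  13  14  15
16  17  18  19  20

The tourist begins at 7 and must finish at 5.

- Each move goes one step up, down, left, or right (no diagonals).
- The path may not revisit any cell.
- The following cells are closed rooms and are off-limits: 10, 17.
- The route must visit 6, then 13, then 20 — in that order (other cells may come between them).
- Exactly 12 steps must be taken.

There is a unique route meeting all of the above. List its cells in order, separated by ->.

The waypoints must appear in the order 6, 13, 20, with no cell reused.
Route from 7: left 1 to 6, down 1 to 11, right 2 to 13, down 1 to 18, right 2 to 20, up 1 to 15, left 1 to 14, up 2 to 4, right 1 to 5 — 12 moves in all.
Check: order respected (6 at step 1, 13 at step 4, 20 at step 7); 12 moves as required.

7 -> 6 -> 11 -> 12 -> 13 -> 18 -> 19 -> 20 -> 15 -> 14 -> 9 -> 4 -> 5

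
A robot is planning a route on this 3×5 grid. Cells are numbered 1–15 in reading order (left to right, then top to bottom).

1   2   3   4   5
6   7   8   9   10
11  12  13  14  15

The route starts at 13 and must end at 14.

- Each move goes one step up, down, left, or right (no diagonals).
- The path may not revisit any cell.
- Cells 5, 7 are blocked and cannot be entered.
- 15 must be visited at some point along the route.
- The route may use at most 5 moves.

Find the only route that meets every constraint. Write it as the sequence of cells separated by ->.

The 5-move cap with required stops at 15 leaves no slack for detours.
Route from 13: up to 8, 2× right (reaching 10), down to 15, left to 14 — 5 moves in all.
Check: all required cells visited; 5 ≤ 5 moves.

13 -> 8 -> 9 -> 10 -> 15 -> 14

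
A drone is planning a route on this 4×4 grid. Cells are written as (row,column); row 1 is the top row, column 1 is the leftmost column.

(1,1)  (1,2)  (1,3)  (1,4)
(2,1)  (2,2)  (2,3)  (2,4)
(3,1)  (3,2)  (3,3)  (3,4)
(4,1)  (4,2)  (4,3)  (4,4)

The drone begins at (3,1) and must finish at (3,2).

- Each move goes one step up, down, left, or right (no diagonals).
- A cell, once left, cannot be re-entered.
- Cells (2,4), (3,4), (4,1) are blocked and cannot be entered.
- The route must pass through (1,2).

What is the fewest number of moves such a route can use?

5

Any route passes through (1,2) somewhere between (3,1) and (3,2). Summing Manhattan distances along the two legs ((3,1) → (1,2) → (3,2)) gives a lower bound of 3 + 2 = 5 moves.
A route of 5 moves achieves this: (3,1) → (2,1) → (1,1) → (1,2) → (2,2) → (3,2).
Since 5 matches the lower bound, it is optimal.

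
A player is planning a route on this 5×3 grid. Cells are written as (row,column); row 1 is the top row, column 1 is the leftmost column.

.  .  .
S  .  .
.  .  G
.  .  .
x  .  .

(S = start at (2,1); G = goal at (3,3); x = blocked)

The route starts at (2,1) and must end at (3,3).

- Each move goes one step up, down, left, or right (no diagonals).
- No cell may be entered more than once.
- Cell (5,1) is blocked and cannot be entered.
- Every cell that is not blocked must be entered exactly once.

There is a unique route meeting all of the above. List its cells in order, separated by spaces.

Need to visit all 14 open cells exactly once, starting at (2,1) and ending at (3,3).
Cell (5,3) has only two open neighbours ((4,3) and (5,2)), so the path must pass straight through it: one of those is the cell it's entered from and the other is where it exits.
Route from (2,1): up 1 to (1,1), right 2 to (1,3), down 1 to (2,3), left 1 to (2,2), down 1 to (3,2), left 1 to (3,1), down 1 to (4,1), right 1 to (4,2), down 1 to (5,2), right 1 to (5,3), up 2 to (3,3) — 13 moves in all.
Check: all 14 open cells covered.

(2,1) (1,1) (1,2) (1,3) (2,3) (2,2) (3,2) (3,1) (4,1) (4,2) (5,2) (5,3) (4,3) (3,3)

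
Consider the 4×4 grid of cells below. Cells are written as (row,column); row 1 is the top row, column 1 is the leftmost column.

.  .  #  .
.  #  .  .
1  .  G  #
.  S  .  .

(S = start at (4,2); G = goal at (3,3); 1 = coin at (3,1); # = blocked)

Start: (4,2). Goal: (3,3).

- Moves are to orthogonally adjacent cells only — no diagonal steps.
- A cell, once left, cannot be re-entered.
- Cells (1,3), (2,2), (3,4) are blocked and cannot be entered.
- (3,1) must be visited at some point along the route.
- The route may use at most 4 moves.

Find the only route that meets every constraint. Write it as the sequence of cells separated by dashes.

Any route must reach (3,1) and still end at (3,3) within 4 moves, so the order of the required stops is forced.
Route from (4,2): left to (4,1), up to (3,1), 2× right (reaching (3,3)) — 4 moves in all.
Check: all required cells visited; 4 ≤ 4 moves.

(4,2) - (4,1) - (3,1) - (3,2) - (3,3)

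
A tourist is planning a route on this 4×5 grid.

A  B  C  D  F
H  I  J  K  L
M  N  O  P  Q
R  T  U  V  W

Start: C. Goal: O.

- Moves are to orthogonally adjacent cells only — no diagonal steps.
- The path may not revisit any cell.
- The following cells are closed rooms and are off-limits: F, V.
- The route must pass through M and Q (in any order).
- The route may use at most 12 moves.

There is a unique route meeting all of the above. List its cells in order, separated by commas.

Any route must reach M and Q and still end at O within 12 moves, so the order of the required stops is forced.
Route from C: left 2 to A, down 2 to M, right 1 to N, up 1 to I, right 3 to L, down 1 to Q, left 2 to O — 12 moves in all.
Check: all required cells visited; 12 ≤ 12 moves.

C, B, A, H, M, N, I, J, K, L, Q, P, O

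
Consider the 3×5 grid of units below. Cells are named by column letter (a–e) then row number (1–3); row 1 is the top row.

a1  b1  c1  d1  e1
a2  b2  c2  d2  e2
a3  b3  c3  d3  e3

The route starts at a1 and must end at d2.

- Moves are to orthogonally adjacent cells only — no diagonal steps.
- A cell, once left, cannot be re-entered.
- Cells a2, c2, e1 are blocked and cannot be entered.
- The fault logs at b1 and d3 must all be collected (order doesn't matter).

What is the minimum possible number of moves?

Any route passes through b1 and d3 in some order between a1 and d2. Summing Manhattan distances along each leg and taking the cheapest ordering (a1 → b1 → d3 → d2) gives a lower bound of 1 + 4 + 1 = 6 moves.
A route of 6 moves achieves this: a1 → b1 → b2 → b3 → c3 → d3 → d2.
Since 6 matches the lower bound, it is optimal.

6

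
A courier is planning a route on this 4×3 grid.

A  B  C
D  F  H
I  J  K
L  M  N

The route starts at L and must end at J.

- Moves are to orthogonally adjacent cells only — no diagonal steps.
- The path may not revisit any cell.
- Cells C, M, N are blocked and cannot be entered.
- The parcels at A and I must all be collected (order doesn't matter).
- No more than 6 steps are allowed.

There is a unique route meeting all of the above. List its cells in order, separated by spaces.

The budget equals the shortest possible length, so every move has to be on a shortest route through the required cells.
Route from L: up 3 to A, right 1 to B, down 2 to J — 6 moves in all.
Check: all required cells visited; 6 ≤ 6 moves.

L I D A B F J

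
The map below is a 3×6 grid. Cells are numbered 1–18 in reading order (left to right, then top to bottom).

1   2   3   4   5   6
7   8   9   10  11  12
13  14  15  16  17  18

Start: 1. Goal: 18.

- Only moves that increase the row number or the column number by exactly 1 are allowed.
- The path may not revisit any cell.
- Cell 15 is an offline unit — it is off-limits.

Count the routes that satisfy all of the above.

15

A right/down-only route from 1 to 18 makes exactly 2 down-moves and 5 right-moves in some order.
With no other constraints that would be C(7,2) = 21 routes.
Subtract routes through each blocked cell (inclusion–exclusion for overlaps): − through 15: 6 → 15.
That gives 15 routes.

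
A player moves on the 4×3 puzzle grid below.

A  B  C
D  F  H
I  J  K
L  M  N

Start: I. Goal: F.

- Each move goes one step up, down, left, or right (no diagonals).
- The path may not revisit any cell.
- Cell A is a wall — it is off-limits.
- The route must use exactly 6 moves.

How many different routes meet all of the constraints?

Need simple routes of exactly 6 moves from I to F (Manhattan distance 2, so 2 moves are spent on a detour and 2 undoing it).
Enumerating: I L M J K H F | I L M N K H F | I L M N K J F | I J M N K H F | I J K H C B F.
That gives 5 routes.

5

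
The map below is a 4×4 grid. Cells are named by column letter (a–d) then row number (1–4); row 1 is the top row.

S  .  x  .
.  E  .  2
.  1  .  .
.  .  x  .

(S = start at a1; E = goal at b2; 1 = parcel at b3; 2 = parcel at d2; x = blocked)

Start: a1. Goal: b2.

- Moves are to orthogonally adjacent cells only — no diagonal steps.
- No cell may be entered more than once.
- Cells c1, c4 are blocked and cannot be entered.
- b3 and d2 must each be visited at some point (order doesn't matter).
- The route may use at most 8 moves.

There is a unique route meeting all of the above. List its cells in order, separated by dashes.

Any route must reach b3 and d2 and still end at b2 within 8 moves, so the order of the required stops is forced.
Route from a1: down 2 to a3, right 3 to d3, up 1 to d2, left 2 to b2 — 8 moves in all.
Check: all required cells visited; 8 ≤ 8 moves.

a1 - a2 - a3 - b3 - c3 - d3 - d2 - c2 - b2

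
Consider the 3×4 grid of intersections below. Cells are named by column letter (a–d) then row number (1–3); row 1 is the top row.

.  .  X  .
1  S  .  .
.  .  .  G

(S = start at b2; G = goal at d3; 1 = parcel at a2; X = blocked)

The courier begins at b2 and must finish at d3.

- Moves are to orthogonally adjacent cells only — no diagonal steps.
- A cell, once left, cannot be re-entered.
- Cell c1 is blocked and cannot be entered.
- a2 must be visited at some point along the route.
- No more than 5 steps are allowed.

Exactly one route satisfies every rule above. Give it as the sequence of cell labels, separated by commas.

The budget equals the shortest possible length, so every move has to be on a shortest route through the required cells.
Route from b2: left to a2, down to a3, 3× right (reaching d3) — 5 moves in all.
Check: all required cells visited; 5 ≤ 5 moves.

b2, a2, a3, b3, c3, d3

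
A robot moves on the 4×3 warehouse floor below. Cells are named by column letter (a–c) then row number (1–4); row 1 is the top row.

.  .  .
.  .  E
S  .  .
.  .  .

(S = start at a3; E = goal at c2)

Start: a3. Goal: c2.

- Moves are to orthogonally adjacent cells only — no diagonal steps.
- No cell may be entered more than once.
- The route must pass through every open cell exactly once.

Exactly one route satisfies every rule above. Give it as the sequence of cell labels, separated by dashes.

a3 - a4 - b4 - c4 - c3 - b3 - b2 - a2 - a1 - b1 - c1 - c2

Need to visit all 12 open cells exactly once, starting at a3 and ending at c2.
Route from a3: down 1 to a4, right 2 to c4, up 1 to c3, left 1 to b3, up 1 to b2, left 1 to a2, up 1 to a1, right 2 to c1, down 1 to c2 — 11 moves in all.
Check: all 12 open cells covered.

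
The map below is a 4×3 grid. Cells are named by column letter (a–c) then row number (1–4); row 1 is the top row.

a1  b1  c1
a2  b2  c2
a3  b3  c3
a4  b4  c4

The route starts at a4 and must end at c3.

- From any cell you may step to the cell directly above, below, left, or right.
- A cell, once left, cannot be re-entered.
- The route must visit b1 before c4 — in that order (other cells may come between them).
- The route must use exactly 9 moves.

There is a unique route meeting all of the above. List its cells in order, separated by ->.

The waypoints must appear in the order b1, c4, with no cell reused.
Route from a4: up 3 to a1, right 1 to b1, down 3 to b4, right 1 to c4, up 1 to c3 — 9 moves in all.
Check: order respected (b1 at step 4, c4 at step 8); 9 moves as required.

a4 -> a3 -> a2 -> a1 -> b1 -> b2 -> b3 -> b4 -> c4 -> c3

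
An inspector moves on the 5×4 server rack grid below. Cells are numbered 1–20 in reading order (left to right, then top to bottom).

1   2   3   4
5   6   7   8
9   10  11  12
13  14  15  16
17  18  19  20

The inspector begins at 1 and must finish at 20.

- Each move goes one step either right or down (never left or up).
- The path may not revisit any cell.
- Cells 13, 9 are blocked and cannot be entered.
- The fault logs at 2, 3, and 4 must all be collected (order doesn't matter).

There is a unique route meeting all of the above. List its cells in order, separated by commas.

1, 2, 3, 4, 8, 12, 16, 20

Moves only go right or down, so the column and row indices never decrease.
Route from 1: 3× right (reaching 4), 4× down (reaching 20) — 7 moves in all.
Check: all required cells visited.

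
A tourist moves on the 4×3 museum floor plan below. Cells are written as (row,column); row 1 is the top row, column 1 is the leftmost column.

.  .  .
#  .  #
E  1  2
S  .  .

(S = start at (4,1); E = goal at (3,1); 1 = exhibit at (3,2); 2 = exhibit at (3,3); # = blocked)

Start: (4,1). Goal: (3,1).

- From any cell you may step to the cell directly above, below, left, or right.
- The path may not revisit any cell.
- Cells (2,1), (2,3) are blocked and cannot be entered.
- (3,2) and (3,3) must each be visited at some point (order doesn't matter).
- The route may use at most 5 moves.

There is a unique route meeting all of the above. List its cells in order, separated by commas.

(4,1), (4,2), (4,3), (3,3), (3,2), (3,1)

The 5-move cap with required stops at (3,2), (3,3) leaves no slack for detours.
Route from (4,1): right 2 to (4,3), up 1 to (3,3), left 2 to (3,1) — 5 moves in all.
Check: all required cells visited; 5 ≤ 5 moves.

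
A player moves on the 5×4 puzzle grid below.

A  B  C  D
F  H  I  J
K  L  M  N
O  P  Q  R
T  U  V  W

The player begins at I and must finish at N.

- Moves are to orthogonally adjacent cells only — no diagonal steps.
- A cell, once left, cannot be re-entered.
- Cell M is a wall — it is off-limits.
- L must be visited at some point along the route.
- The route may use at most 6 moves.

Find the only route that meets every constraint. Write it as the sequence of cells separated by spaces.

The budget equals the shortest possible length, so every move has to be on a shortest route through the required cells.
Route from I: left 1 to H, down 2 to P, right 2 to R, up 1 to N — 6 moves in all.
Check: all required cells visited; 6 ≤ 6 moves.

I H L P Q R N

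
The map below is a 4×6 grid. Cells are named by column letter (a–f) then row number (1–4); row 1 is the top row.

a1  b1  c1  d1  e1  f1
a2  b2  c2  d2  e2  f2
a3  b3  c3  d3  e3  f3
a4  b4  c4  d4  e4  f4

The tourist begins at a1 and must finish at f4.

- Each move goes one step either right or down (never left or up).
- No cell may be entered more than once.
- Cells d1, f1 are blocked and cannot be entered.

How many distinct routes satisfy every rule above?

46

A right/down-only route from a1 to f4 makes exactly 3 down-moves and 5 right-moves in some order.
With no other constraints that would be C(8,3) = 56 routes.
Subtract routes through each blocked cell (inclusion–exclusion for overlaps): − through d1: 10 − through f1: 1 + through d1&f1: 1 → 46.
That gives 46 routes.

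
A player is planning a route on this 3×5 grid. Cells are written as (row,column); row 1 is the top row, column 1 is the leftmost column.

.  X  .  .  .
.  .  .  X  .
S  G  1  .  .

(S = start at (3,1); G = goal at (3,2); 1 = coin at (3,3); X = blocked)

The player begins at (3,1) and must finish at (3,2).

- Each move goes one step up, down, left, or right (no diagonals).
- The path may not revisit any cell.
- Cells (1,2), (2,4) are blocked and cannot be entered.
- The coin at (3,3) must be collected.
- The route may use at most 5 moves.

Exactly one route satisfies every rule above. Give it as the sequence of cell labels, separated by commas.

(3,1), (2,1), (2,2), (2,3), (3,3), (3,2)

The budget equals the shortest possible length, so every move has to be on a shortest route through the required cells.
Route from (3,1): up to (2,1), 2× right (reaching (2,3)), down to (3,3), left to (3,2) — 5 moves in all.
Check: all required cells visited; 5 ≤ 5 moves.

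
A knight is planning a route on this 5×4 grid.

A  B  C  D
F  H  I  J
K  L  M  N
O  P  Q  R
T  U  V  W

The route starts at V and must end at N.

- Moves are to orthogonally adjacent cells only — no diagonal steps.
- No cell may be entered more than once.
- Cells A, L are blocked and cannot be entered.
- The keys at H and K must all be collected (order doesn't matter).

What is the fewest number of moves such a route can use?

Any route passes through H and K in some order between V and N. Summing Manhattan distances along each leg and taking the cheapest ordering (V → K → H → N) gives a lower bound of 4 + 2 + 3 = 9 moves.
A route of 9 moves achieves this: V → Q → P → O → K → F → H → I → M → N.
Since 9 matches the lower bound, it is optimal.

9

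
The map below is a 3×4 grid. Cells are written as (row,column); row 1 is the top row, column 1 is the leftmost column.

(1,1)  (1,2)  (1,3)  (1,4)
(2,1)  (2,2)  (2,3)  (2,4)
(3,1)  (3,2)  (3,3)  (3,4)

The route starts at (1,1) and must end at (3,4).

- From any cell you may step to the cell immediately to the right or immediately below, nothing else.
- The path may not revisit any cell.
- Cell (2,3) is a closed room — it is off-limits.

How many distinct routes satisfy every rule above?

4

A right/down-only route from (1,1) to (3,4) makes exactly 2 down-moves and 3 right-moves in some order.
With no other constraints that would be C(5,2) = 10 routes.
Subtract routes through each blocked cell (inclusion–exclusion for overlaps): − through (2,3): 6 → 4.
That gives 4 routes.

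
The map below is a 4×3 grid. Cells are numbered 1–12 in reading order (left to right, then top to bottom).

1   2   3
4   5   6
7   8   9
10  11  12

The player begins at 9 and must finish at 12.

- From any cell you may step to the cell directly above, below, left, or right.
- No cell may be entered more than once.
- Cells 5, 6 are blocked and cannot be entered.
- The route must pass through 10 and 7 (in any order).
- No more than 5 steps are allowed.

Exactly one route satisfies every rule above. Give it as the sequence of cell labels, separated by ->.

The budget equals the shortest possible length, so every move has to be on a shortest route through the required cells.
Route from 9: 2× left (reaching 7), down to 10, 2× right (reaching 12) — 5 moves in all.
Check: all required cells visited; 5 ≤ 5 moves.

9 -> 8 -> 7 -> 10 -> 11 -> 12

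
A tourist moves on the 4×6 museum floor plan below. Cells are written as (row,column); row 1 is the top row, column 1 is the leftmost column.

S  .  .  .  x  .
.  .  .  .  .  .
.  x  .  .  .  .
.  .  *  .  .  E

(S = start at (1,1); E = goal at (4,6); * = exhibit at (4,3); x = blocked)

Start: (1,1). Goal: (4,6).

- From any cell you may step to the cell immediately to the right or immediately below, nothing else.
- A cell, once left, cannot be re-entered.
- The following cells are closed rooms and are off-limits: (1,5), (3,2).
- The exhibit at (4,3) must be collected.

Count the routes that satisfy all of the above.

4

A right/down-only route from (1,1) to (4,6) makes exactly 3 down-moves and 5 right-moves in some order.
With no other constraints that would be C(8,3) = 56 routes.
Split at (4,3) and multiply the segment counts (each segment already excludes blocked cells): (1,1)→(4,3): 4; (4,3)→(4,6): 1; product = 4.
That gives 4 routes.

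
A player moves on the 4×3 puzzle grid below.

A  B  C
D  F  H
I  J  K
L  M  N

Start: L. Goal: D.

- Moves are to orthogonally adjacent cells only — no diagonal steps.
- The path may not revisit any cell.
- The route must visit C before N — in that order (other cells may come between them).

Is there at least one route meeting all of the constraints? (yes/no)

Ignoring the required order, 6 revisit-free routes from L to D pass through all of C and N; the waypoint orders that occur are N → C (6) — never C → N.

no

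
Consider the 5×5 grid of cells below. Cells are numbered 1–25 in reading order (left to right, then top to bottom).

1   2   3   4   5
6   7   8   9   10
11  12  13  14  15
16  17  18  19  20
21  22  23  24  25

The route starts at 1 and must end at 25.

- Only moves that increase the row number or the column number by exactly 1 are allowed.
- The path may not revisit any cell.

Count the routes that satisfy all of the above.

70

A right/down-only route from 1 to 25 makes exactly 4 down-moves and 4 right-moves in some order.
With no other constraints that would be C(8,4) = 70 routes.
That gives 70 routes.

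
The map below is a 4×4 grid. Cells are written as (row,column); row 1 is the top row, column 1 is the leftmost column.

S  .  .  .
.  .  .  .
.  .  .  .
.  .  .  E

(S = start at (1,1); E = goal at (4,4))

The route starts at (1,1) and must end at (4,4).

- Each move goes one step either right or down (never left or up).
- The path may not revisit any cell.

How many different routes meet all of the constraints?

20

A right/down-only route from (1,1) to (4,4) makes exactly 3 down-moves and 3 right-moves in some order.
With no other constraints that would be C(6,3) = 20 routes.
That gives 20 routes.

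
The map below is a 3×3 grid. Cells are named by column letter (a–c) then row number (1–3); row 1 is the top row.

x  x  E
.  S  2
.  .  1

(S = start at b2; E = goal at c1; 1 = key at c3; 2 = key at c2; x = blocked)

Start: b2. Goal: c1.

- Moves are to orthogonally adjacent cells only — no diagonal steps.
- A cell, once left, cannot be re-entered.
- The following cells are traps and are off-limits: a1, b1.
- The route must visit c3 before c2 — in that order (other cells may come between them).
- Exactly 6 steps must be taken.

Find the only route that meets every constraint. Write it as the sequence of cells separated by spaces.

b2 a2 a3 b3 c3 c2 c1

The waypoints must appear in the order c3, c2, with no cell reused.
Route from b2: left to a2, down to a3, 2× right (reaching c3), 2× up (reaching c1) — 6 moves in all.
Check: order respected (1 at step 4, 2 at step 5); 6 moves as required.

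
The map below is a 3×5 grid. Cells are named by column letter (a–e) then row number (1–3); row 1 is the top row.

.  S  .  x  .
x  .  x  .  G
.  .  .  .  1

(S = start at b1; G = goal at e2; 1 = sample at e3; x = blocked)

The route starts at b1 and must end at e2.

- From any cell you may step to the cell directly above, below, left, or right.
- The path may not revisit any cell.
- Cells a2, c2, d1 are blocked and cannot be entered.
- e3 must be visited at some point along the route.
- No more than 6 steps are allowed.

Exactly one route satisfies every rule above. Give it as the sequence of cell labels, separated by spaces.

The 6-move cap with required stops at e3 leaves no slack for detours.
Route from b1: 2× down (reaching b3), 3× right (reaching e3), up to e2 — 6 moves in all.
Check: all required cells visited; 6 ≤ 6 moves.

b1 b2 b3 c3 d3 e3 e2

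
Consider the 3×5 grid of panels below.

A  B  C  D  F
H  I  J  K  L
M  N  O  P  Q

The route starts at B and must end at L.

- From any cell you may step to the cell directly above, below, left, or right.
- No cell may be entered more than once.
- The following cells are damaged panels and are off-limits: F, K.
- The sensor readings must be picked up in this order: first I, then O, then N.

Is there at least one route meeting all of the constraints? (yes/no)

no

Ignoring the required order, 6 revisit-free routes from B to L pass through all of I, O, and N; the waypoint orders that occur are I → N → O (5); N → I → O (1) — never I → O → N.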